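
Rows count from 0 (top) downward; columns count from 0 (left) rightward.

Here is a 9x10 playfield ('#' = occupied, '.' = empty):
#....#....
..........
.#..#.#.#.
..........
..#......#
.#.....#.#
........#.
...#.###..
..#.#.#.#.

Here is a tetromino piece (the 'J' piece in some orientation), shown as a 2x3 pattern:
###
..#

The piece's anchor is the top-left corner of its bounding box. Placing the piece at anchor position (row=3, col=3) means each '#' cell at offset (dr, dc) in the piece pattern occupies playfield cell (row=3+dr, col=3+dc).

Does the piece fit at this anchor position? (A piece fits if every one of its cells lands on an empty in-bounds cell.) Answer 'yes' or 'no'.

Check each piece cell at anchor (3, 3):
  offset (0,0) -> (3,3): empty -> OK
  offset (0,1) -> (3,4): empty -> OK
  offset (0,2) -> (3,5): empty -> OK
  offset (1,2) -> (4,5): empty -> OK
All cells valid: yes

Answer: yes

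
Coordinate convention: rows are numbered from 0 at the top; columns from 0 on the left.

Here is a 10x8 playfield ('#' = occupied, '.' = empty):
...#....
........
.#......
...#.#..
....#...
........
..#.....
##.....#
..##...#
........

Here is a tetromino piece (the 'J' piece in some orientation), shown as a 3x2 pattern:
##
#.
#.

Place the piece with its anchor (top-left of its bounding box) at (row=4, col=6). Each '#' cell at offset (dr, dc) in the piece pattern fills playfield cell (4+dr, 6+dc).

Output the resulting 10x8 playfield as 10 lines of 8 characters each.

Fill (4+0,6+0) = (4,6)
Fill (4+0,6+1) = (4,7)
Fill (4+1,6+0) = (5,6)
Fill (4+2,6+0) = (6,6)

Answer: ...#....
........
.#......
...#.#..
....#.##
......#.
..#...#.
##.....#
..##...#
........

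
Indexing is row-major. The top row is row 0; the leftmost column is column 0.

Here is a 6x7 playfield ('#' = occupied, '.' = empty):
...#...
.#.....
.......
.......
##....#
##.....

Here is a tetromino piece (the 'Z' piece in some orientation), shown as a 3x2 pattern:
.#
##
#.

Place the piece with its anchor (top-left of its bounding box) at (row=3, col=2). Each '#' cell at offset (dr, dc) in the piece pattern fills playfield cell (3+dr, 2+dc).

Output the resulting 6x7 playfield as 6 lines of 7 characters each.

Answer: ...#...
.#.....
.......
...#...
####..#
###....

Derivation:
Fill (3+0,2+1) = (3,3)
Fill (3+1,2+0) = (4,2)
Fill (3+1,2+1) = (4,3)
Fill (3+2,2+0) = (5,2)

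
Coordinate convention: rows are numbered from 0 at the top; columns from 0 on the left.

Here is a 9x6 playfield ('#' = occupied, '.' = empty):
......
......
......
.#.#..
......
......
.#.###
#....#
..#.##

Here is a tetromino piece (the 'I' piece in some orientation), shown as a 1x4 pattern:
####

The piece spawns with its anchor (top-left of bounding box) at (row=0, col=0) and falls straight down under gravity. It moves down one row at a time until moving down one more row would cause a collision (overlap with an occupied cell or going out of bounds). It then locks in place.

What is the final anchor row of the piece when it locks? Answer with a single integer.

Answer: 2

Derivation:
Spawn at (row=0, col=0). Try each row:
  row 0: fits
  row 1: fits
  row 2: fits
  row 3: blocked -> lock at row 2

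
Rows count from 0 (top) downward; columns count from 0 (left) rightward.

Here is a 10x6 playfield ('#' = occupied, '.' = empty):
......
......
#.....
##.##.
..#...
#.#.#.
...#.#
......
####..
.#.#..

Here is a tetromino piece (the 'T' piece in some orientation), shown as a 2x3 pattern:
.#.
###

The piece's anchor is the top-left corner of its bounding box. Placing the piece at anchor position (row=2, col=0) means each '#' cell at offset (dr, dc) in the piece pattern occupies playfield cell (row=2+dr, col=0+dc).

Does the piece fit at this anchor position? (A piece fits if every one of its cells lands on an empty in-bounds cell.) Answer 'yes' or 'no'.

Check each piece cell at anchor (2, 0):
  offset (0,1) -> (2,1): empty -> OK
  offset (1,0) -> (3,0): occupied ('#') -> FAIL
  offset (1,1) -> (3,1): occupied ('#') -> FAIL
  offset (1,2) -> (3,2): empty -> OK
All cells valid: no

Answer: no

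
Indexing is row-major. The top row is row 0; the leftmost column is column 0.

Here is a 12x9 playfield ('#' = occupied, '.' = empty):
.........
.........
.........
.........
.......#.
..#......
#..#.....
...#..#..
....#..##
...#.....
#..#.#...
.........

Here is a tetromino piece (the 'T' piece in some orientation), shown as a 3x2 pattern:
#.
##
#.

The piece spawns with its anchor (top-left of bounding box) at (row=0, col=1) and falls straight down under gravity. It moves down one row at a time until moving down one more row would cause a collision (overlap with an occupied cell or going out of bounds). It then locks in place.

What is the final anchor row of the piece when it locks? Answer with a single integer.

Spawn at (row=0, col=1). Try each row:
  row 0: fits
  row 1: fits
  row 2: fits
  row 3: fits
  row 4: blocked -> lock at row 3

Answer: 3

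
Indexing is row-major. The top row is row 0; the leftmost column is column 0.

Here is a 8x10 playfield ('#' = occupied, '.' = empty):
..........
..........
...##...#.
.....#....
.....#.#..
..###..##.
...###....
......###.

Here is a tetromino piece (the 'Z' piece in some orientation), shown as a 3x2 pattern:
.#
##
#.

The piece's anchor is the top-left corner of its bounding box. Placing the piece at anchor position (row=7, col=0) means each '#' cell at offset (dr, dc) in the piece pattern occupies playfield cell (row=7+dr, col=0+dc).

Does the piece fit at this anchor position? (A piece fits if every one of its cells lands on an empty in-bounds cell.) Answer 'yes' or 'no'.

Answer: no

Derivation:
Check each piece cell at anchor (7, 0):
  offset (0,1) -> (7,1): empty -> OK
  offset (1,0) -> (8,0): out of bounds -> FAIL
  offset (1,1) -> (8,1): out of bounds -> FAIL
  offset (2,0) -> (9,0): out of bounds -> FAIL
All cells valid: no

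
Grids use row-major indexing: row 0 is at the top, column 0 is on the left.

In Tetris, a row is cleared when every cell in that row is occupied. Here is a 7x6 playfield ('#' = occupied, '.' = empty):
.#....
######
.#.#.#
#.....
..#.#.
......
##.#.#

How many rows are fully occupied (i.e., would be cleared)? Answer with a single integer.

Answer: 1

Derivation:
Check each row:
  row 0: 5 empty cells -> not full
  row 1: 0 empty cells -> FULL (clear)
  row 2: 3 empty cells -> not full
  row 3: 5 empty cells -> not full
  row 4: 4 empty cells -> not full
  row 5: 6 empty cells -> not full
  row 6: 2 empty cells -> not full
Total rows cleared: 1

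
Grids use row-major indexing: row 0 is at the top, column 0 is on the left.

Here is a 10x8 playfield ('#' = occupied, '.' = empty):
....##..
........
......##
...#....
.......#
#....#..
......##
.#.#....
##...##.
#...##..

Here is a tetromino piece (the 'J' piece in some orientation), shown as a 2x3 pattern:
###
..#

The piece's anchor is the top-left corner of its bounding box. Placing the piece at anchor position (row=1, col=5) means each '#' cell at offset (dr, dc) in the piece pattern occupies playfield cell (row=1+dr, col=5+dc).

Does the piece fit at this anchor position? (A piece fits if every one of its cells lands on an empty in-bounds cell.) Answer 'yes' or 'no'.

Check each piece cell at anchor (1, 5):
  offset (0,0) -> (1,5): empty -> OK
  offset (0,1) -> (1,6): empty -> OK
  offset (0,2) -> (1,7): empty -> OK
  offset (1,2) -> (2,7): occupied ('#') -> FAIL
All cells valid: no

Answer: no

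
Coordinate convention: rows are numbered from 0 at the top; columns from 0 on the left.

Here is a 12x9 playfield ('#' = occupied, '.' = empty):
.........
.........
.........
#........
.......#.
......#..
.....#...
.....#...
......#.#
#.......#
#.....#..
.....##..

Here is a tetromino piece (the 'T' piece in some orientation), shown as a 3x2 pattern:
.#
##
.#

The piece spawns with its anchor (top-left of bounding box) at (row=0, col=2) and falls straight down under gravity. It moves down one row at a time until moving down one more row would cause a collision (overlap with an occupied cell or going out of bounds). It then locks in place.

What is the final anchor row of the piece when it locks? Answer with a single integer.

Answer: 9

Derivation:
Spawn at (row=0, col=2). Try each row:
  row 0: fits
  row 1: fits
  row 2: fits
  row 3: fits
  row 4: fits
  row 5: fits
  row 6: fits
  row 7: fits
  row 8: fits
  row 9: fits
  row 10: blocked -> lock at row 9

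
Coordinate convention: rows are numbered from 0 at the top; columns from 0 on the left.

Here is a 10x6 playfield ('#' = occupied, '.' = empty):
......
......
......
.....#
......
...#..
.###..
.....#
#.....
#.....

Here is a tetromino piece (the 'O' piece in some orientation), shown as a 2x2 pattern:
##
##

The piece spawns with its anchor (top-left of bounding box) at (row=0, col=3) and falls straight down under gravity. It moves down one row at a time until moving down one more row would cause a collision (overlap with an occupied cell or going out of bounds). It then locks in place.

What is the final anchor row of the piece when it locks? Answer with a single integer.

Answer: 3

Derivation:
Spawn at (row=0, col=3). Try each row:
  row 0: fits
  row 1: fits
  row 2: fits
  row 3: fits
  row 4: blocked -> lock at row 3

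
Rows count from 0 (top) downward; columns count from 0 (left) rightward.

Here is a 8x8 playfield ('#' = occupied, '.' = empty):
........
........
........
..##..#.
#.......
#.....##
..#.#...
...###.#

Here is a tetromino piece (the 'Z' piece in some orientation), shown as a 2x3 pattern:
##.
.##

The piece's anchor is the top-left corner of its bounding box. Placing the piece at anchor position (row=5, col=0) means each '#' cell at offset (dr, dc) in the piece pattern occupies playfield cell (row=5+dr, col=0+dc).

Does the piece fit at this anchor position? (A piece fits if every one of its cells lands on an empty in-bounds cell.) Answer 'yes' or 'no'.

Check each piece cell at anchor (5, 0):
  offset (0,0) -> (5,0): occupied ('#') -> FAIL
  offset (0,1) -> (5,1): empty -> OK
  offset (1,1) -> (6,1): empty -> OK
  offset (1,2) -> (6,2): occupied ('#') -> FAIL
All cells valid: no

Answer: no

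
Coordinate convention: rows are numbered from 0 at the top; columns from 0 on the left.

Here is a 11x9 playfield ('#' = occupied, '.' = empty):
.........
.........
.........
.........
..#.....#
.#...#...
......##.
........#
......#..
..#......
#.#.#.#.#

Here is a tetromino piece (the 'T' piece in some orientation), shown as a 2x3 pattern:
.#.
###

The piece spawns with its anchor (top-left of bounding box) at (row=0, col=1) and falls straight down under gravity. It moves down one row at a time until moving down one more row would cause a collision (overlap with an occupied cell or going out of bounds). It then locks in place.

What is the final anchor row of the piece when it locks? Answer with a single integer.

Answer: 2

Derivation:
Spawn at (row=0, col=1). Try each row:
  row 0: fits
  row 1: fits
  row 2: fits
  row 3: blocked -> lock at row 2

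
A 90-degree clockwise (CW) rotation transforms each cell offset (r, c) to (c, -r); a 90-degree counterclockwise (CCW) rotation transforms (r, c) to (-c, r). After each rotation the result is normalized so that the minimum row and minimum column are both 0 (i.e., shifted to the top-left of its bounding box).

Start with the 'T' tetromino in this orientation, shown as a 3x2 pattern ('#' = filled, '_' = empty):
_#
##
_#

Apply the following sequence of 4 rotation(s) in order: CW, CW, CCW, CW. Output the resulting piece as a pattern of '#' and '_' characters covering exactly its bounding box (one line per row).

Start:
_#
##
_#
After rotation 1 (CW):
_#_
###
After rotation 2 (CW):
#_
##
#_
After rotation 3 (CCW):
_#_
###
After rotation 4 (CW):
#_
##
#_

Answer: #_
##
#_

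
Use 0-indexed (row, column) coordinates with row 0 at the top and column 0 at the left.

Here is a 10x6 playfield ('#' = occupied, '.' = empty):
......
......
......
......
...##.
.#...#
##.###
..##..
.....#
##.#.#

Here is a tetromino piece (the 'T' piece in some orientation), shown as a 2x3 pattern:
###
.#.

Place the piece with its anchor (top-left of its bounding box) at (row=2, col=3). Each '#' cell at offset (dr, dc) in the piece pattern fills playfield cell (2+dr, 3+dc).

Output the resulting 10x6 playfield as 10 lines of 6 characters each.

Fill (2+0,3+0) = (2,3)
Fill (2+0,3+1) = (2,4)
Fill (2+0,3+2) = (2,5)
Fill (2+1,3+1) = (3,4)

Answer: ......
......
...###
....#.
...##.
.#...#
##.###
..##..
.....#
##.#.#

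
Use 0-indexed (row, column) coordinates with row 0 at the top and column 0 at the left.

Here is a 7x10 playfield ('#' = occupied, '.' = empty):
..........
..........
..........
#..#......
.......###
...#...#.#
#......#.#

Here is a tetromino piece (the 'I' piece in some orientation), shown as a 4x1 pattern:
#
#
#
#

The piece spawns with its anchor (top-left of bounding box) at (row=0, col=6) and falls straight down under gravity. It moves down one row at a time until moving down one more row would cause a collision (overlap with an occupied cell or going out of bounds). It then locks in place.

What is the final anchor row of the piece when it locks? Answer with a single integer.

Answer: 3

Derivation:
Spawn at (row=0, col=6). Try each row:
  row 0: fits
  row 1: fits
  row 2: fits
  row 3: fits
  row 4: blocked -> lock at row 3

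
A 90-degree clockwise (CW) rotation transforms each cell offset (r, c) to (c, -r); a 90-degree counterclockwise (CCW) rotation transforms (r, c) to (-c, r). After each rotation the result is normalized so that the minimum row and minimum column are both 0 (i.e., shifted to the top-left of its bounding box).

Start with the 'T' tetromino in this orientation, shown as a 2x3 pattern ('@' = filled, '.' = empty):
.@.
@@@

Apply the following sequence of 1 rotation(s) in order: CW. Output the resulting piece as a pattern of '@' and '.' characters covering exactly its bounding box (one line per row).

Start:
.@.
@@@
After rotation 1 (CW):
@.
@@
@.

Answer: @.
@@
@.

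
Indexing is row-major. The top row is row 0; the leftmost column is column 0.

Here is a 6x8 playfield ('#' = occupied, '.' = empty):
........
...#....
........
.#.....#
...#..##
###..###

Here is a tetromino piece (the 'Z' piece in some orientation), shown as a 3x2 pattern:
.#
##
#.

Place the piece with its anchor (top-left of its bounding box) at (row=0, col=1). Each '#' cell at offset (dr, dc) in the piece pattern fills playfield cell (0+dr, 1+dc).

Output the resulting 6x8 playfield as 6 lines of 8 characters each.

Fill (0+0,1+1) = (0,2)
Fill (0+1,1+0) = (1,1)
Fill (0+1,1+1) = (1,2)
Fill (0+2,1+0) = (2,1)

Answer: ..#.....
.###....
.#......
.#.....#
...#..##
###..###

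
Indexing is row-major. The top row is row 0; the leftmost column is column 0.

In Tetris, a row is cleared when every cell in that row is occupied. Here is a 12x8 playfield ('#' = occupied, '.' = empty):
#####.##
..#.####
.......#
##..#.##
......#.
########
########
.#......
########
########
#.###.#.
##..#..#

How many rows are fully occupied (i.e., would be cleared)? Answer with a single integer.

Answer: 4

Derivation:
Check each row:
  row 0: 1 empty cell -> not full
  row 1: 3 empty cells -> not full
  row 2: 7 empty cells -> not full
  row 3: 3 empty cells -> not full
  row 4: 7 empty cells -> not full
  row 5: 0 empty cells -> FULL (clear)
  row 6: 0 empty cells -> FULL (clear)
  row 7: 7 empty cells -> not full
  row 8: 0 empty cells -> FULL (clear)
  row 9: 0 empty cells -> FULL (clear)
  row 10: 3 empty cells -> not full
  row 11: 4 empty cells -> not full
Total rows cleared: 4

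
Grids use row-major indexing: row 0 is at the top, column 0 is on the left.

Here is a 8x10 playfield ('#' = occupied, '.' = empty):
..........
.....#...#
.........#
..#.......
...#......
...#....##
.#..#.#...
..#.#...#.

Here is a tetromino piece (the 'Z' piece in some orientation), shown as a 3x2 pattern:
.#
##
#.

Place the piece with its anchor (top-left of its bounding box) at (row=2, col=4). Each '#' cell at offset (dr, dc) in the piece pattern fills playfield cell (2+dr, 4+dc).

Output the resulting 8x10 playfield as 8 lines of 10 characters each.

Answer: ..........
.....#...#
.....#...#
..#.##....
...##.....
...#....##
.#..#.#...
..#.#...#.

Derivation:
Fill (2+0,4+1) = (2,5)
Fill (2+1,4+0) = (3,4)
Fill (2+1,4+1) = (3,5)
Fill (2+2,4+0) = (4,4)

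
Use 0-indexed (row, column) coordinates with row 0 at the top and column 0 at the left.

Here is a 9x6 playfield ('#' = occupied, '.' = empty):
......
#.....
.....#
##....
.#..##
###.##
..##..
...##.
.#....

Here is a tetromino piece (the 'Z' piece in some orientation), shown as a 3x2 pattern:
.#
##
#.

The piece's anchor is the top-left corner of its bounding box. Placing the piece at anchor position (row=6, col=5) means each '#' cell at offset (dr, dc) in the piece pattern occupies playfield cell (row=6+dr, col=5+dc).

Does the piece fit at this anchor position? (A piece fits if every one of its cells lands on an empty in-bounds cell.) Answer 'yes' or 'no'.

Answer: no

Derivation:
Check each piece cell at anchor (6, 5):
  offset (0,1) -> (6,6): out of bounds -> FAIL
  offset (1,0) -> (7,5): empty -> OK
  offset (1,1) -> (7,6): out of bounds -> FAIL
  offset (2,0) -> (8,5): empty -> OK
All cells valid: no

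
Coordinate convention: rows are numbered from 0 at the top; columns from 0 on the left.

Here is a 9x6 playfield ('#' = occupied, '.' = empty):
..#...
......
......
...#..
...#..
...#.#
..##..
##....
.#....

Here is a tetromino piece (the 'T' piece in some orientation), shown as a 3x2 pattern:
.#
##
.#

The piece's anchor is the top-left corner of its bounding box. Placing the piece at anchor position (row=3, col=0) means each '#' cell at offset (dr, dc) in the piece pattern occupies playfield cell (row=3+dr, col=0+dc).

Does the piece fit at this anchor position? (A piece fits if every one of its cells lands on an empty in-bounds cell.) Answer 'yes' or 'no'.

Answer: yes

Derivation:
Check each piece cell at anchor (3, 0):
  offset (0,1) -> (3,1): empty -> OK
  offset (1,0) -> (4,0): empty -> OK
  offset (1,1) -> (4,1): empty -> OK
  offset (2,1) -> (5,1): empty -> OK
All cells valid: yes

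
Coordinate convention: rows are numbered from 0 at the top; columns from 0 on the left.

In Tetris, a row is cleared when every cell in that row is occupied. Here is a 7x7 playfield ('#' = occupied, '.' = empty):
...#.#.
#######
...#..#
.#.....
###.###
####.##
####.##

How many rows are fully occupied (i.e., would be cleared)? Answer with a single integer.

Check each row:
  row 0: 5 empty cells -> not full
  row 1: 0 empty cells -> FULL (clear)
  row 2: 5 empty cells -> not full
  row 3: 6 empty cells -> not full
  row 4: 1 empty cell -> not full
  row 5: 1 empty cell -> not full
  row 6: 1 empty cell -> not full
Total rows cleared: 1

Answer: 1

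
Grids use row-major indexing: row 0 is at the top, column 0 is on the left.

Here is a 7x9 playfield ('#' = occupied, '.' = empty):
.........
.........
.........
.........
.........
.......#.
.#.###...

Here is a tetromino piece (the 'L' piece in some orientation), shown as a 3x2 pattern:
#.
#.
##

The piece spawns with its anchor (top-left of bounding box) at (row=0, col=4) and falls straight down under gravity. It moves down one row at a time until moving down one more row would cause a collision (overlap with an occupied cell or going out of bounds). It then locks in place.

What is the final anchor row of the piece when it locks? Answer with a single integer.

Spawn at (row=0, col=4). Try each row:
  row 0: fits
  row 1: fits
  row 2: fits
  row 3: fits
  row 4: blocked -> lock at row 3

Answer: 3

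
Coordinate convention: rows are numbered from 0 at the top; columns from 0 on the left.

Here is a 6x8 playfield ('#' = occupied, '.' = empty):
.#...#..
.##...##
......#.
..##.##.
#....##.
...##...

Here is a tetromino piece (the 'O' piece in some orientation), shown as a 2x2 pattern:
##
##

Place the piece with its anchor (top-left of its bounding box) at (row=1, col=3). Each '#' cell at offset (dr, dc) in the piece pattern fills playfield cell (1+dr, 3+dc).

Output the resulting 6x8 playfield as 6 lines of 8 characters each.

Answer: .#...#..
.####.##
...##.#.
..##.##.
#....##.
...##...

Derivation:
Fill (1+0,3+0) = (1,3)
Fill (1+0,3+1) = (1,4)
Fill (1+1,3+0) = (2,3)
Fill (1+1,3+1) = (2,4)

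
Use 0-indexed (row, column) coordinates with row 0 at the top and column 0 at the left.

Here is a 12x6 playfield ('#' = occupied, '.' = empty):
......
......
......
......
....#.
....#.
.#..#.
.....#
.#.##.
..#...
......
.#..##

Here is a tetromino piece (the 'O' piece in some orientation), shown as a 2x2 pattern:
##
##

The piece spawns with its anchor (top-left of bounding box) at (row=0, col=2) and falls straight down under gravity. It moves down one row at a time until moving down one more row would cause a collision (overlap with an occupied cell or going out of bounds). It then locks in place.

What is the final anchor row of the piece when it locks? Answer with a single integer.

Answer: 6

Derivation:
Spawn at (row=0, col=2). Try each row:
  row 0: fits
  row 1: fits
  row 2: fits
  row 3: fits
  row 4: fits
  row 5: fits
  row 6: fits
  row 7: blocked -> lock at row 6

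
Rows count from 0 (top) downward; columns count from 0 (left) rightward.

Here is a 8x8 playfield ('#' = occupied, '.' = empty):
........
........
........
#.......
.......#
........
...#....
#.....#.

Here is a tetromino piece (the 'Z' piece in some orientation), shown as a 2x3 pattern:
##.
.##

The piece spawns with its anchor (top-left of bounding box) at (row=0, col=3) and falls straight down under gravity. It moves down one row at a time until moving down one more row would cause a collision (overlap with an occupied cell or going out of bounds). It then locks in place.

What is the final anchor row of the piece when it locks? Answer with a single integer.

Answer: 5

Derivation:
Spawn at (row=0, col=3). Try each row:
  row 0: fits
  row 1: fits
  row 2: fits
  row 3: fits
  row 4: fits
  row 5: fits
  row 6: blocked -> lock at row 5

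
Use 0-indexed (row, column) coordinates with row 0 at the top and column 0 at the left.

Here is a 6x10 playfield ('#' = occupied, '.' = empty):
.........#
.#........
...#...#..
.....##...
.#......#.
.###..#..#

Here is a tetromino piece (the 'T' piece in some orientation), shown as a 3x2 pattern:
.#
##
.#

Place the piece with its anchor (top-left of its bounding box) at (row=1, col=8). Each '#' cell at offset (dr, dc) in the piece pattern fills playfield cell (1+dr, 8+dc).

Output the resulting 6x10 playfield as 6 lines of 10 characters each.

Fill (1+0,8+1) = (1,9)
Fill (1+1,8+0) = (2,8)
Fill (1+1,8+1) = (2,9)
Fill (1+2,8+1) = (3,9)

Answer: .........#
.#.......#
...#...###
.....##..#
.#......#.
.###..#..#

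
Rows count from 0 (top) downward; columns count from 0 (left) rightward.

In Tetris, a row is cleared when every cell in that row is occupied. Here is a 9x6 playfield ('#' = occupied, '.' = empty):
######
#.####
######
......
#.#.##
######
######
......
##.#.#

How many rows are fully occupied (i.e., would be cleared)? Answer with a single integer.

Check each row:
  row 0: 0 empty cells -> FULL (clear)
  row 1: 1 empty cell -> not full
  row 2: 0 empty cells -> FULL (clear)
  row 3: 6 empty cells -> not full
  row 4: 2 empty cells -> not full
  row 5: 0 empty cells -> FULL (clear)
  row 6: 0 empty cells -> FULL (clear)
  row 7: 6 empty cells -> not full
  row 8: 2 empty cells -> not full
Total rows cleared: 4

Answer: 4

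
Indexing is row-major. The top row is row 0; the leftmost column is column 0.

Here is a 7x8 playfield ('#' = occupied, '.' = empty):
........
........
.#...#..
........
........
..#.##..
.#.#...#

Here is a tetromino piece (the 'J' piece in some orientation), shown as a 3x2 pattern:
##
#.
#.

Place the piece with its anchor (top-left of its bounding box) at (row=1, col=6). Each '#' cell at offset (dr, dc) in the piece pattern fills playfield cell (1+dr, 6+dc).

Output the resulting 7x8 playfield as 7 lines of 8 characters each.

Answer: ........
......##
.#...##.
......#.
........
..#.##..
.#.#...#

Derivation:
Fill (1+0,6+0) = (1,6)
Fill (1+0,6+1) = (1,7)
Fill (1+1,6+0) = (2,6)
Fill (1+2,6+0) = (3,6)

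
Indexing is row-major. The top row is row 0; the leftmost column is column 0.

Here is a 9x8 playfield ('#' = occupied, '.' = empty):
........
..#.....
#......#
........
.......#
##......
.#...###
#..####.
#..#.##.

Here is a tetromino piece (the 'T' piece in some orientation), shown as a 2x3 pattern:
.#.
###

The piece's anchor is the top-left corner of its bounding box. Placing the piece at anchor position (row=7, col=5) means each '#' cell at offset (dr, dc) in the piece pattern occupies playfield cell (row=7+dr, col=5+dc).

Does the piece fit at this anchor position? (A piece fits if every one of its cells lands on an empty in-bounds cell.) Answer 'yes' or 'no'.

Check each piece cell at anchor (7, 5):
  offset (0,1) -> (7,6): occupied ('#') -> FAIL
  offset (1,0) -> (8,5): occupied ('#') -> FAIL
  offset (1,1) -> (8,6): occupied ('#') -> FAIL
  offset (1,2) -> (8,7): empty -> OK
All cells valid: no

Answer: no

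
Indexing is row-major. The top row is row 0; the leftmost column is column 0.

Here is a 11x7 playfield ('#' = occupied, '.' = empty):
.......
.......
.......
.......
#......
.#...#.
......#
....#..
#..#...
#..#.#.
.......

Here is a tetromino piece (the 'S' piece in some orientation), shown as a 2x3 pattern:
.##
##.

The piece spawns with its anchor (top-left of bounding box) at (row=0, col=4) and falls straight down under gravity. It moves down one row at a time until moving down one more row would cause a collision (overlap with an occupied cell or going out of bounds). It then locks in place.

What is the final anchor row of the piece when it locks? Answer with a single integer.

Spawn at (row=0, col=4). Try each row:
  row 0: fits
  row 1: fits
  row 2: fits
  row 3: fits
  row 4: blocked -> lock at row 3

Answer: 3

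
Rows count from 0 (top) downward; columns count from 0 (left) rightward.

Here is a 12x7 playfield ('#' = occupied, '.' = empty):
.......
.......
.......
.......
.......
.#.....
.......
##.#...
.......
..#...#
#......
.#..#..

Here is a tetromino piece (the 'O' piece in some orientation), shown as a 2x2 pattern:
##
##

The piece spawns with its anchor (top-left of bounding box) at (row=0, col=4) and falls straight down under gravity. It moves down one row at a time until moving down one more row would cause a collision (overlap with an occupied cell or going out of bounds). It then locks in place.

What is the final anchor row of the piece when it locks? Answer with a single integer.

Answer: 9

Derivation:
Spawn at (row=0, col=4). Try each row:
  row 0: fits
  row 1: fits
  row 2: fits
  row 3: fits
  row 4: fits
  row 5: fits
  row 6: fits
  row 7: fits
  row 8: fits
  row 9: fits
  row 10: blocked -> lock at row 9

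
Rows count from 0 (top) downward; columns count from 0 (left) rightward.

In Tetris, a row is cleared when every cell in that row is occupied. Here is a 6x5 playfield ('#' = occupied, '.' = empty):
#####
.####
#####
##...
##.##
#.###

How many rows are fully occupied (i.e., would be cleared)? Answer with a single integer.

Answer: 2

Derivation:
Check each row:
  row 0: 0 empty cells -> FULL (clear)
  row 1: 1 empty cell -> not full
  row 2: 0 empty cells -> FULL (clear)
  row 3: 3 empty cells -> not full
  row 4: 1 empty cell -> not full
  row 5: 1 empty cell -> not full
Total rows cleared: 2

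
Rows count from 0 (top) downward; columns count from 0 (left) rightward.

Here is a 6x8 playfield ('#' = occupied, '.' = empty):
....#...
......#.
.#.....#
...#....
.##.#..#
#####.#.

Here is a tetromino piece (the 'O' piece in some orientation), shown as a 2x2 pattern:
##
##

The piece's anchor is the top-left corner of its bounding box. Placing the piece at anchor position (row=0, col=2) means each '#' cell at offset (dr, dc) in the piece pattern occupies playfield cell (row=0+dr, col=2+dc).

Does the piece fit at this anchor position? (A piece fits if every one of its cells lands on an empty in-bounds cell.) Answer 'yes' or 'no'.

Answer: yes

Derivation:
Check each piece cell at anchor (0, 2):
  offset (0,0) -> (0,2): empty -> OK
  offset (0,1) -> (0,3): empty -> OK
  offset (1,0) -> (1,2): empty -> OK
  offset (1,1) -> (1,3): empty -> OK
All cells valid: yes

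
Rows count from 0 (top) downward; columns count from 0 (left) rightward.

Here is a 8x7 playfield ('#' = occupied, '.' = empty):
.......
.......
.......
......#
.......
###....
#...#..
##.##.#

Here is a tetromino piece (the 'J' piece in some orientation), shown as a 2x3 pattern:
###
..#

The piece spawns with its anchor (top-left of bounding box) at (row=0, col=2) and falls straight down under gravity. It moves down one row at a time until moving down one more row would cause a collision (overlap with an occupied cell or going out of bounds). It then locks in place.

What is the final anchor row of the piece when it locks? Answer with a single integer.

Answer: 4

Derivation:
Spawn at (row=0, col=2). Try each row:
  row 0: fits
  row 1: fits
  row 2: fits
  row 3: fits
  row 4: fits
  row 5: blocked -> lock at row 4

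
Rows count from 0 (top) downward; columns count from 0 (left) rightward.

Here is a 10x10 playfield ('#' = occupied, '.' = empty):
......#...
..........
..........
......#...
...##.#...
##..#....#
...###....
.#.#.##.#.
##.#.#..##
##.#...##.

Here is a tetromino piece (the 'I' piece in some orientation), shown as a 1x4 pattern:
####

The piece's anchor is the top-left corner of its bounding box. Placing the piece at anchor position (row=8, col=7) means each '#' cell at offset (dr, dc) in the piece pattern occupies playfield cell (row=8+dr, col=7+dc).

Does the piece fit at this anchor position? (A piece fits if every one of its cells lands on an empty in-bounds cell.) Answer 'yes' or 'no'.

Answer: no

Derivation:
Check each piece cell at anchor (8, 7):
  offset (0,0) -> (8,7): empty -> OK
  offset (0,1) -> (8,8): occupied ('#') -> FAIL
  offset (0,2) -> (8,9): occupied ('#') -> FAIL
  offset (0,3) -> (8,10): out of bounds -> FAIL
All cells valid: no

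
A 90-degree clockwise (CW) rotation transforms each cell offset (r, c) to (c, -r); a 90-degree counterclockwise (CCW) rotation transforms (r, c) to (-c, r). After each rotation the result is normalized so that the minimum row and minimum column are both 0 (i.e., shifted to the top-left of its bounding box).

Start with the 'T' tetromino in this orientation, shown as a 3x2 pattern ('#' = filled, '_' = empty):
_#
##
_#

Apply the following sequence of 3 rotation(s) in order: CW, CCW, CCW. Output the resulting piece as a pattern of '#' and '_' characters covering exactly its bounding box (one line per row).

Start:
_#
##
_#
After rotation 1 (CW):
_#_
###
After rotation 2 (CCW):
_#
##
_#
After rotation 3 (CCW):
###
_#_

Answer: ###
_#_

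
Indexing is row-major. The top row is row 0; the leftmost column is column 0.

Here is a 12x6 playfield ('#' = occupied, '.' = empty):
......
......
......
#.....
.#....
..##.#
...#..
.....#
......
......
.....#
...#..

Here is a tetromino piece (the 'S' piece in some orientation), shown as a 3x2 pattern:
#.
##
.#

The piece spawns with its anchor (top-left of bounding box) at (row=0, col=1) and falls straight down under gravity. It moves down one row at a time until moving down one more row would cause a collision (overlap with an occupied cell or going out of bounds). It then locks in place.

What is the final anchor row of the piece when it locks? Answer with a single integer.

Spawn at (row=0, col=1). Try each row:
  row 0: fits
  row 1: fits
  row 2: fits
  row 3: blocked -> lock at row 2

Answer: 2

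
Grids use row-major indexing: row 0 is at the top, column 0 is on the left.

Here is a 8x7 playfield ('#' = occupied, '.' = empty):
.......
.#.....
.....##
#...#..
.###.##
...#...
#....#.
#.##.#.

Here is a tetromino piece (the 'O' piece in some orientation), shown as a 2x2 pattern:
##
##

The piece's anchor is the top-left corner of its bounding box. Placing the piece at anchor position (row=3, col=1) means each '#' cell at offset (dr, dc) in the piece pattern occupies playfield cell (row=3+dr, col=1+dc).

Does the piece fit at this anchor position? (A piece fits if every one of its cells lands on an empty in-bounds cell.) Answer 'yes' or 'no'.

Check each piece cell at anchor (3, 1):
  offset (0,0) -> (3,1): empty -> OK
  offset (0,1) -> (3,2): empty -> OK
  offset (1,0) -> (4,1): occupied ('#') -> FAIL
  offset (1,1) -> (4,2): occupied ('#') -> FAIL
All cells valid: no

Answer: no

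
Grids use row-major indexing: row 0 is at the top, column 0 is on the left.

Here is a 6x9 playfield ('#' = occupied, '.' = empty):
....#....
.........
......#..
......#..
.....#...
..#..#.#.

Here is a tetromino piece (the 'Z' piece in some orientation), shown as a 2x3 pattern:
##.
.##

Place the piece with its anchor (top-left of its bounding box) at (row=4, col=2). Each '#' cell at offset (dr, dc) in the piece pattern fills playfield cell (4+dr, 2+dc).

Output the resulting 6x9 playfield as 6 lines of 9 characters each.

Fill (4+0,2+0) = (4,2)
Fill (4+0,2+1) = (4,3)
Fill (4+1,2+1) = (5,3)
Fill (4+1,2+2) = (5,4)

Answer: ....#....
.........
......#..
......#..
..##.#...
..####.#.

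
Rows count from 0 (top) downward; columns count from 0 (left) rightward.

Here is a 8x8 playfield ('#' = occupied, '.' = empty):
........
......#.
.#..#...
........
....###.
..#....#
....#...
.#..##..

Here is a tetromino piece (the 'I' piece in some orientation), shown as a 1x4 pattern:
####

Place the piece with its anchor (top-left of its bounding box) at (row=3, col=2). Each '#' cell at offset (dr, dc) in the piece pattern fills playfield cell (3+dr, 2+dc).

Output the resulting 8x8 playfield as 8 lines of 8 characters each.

Answer: ........
......#.
.#..#...
..####..
....###.
..#....#
....#...
.#..##..

Derivation:
Fill (3+0,2+0) = (3,2)
Fill (3+0,2+1) = (3,3)
Fill (3+0,2+2) = (3,4)
Fill (3+0,2+3) = (3,5)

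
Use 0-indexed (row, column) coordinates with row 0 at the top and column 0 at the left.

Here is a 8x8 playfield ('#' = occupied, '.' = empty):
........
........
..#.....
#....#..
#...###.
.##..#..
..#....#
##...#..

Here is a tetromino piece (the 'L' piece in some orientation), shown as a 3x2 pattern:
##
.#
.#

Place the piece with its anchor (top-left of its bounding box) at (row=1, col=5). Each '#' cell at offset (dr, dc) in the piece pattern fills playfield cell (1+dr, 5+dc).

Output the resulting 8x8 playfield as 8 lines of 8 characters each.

Fill (1+0,5+0) = (1,5)
Fill (1+0,5+1) = (1,6)
Fill (1+1,5+1) = (2,6)
Fill (1+2,5+1) = (3,6)

Answer: ........
.....##.
..#...#.
#....##.
#...###.
.##..#..
..#....#
##...#..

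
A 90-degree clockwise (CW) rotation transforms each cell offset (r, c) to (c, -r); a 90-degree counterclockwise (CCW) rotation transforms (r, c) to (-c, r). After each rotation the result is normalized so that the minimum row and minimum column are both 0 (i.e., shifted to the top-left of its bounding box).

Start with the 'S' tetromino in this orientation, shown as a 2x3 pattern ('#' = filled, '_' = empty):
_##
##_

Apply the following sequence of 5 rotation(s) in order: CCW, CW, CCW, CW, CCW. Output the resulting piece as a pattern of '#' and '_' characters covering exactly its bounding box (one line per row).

Start:
_##
##_
After rotation 1 (CCW):
#_
##
_#
After rotation 2 (CW):
_##
##_
After rotation 3 (CCW):
#_
##
_#
After rotation 4 (CW):
_##
##_
After rotation 5 (CCW):
#_
##
_#

Answer: #_
##
_#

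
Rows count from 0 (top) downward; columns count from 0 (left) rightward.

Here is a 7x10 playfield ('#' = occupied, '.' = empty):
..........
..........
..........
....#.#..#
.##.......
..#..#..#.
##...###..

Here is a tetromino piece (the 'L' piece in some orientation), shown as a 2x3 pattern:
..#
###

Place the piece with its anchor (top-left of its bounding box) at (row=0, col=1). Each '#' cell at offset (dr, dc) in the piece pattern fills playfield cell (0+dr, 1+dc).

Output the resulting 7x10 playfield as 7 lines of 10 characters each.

Answer: ...#......
.###......
..........
....#.#..#
.##.......
..#..#..#.
##...###..

Derivation:
Fill (0+0,1+2) = (0,3)
Fill (0+1,1+0) = (1,1)
Fill (0+1,1+1) = (1,2)
Fill (0+1,1+2) = (1,3)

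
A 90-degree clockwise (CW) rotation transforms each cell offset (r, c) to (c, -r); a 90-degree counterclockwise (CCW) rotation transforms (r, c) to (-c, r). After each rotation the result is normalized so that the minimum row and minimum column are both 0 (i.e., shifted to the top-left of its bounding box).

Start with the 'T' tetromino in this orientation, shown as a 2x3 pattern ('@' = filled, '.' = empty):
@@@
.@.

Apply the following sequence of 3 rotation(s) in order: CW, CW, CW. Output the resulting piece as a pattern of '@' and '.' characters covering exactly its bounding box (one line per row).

Start:
@@@
.@.
After rotation 1 (CW):
.@
@@
.@
After rotation 2 (CW):
.@.
@@@
After rotation 3 (CW):
@.
@@
@.

Answer: @.
@@
@.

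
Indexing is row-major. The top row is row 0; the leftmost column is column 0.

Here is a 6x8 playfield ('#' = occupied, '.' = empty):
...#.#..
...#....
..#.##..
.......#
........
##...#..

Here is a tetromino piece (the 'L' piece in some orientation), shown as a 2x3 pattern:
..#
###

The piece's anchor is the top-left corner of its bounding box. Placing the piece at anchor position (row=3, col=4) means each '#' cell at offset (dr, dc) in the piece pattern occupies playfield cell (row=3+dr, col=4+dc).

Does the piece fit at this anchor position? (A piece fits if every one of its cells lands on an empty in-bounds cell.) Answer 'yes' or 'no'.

Check each piece cell at anchor (3, 4):
  offset (0,2) -> (3,6): empty -> OK
  offset (1,0) -> (4,4): empty -> OK
  offset (1,1) -> (4,5): empty -> OK
  offset (1,2) -> (4,6): empty -> OK
All cells valid: yes

Answer: yes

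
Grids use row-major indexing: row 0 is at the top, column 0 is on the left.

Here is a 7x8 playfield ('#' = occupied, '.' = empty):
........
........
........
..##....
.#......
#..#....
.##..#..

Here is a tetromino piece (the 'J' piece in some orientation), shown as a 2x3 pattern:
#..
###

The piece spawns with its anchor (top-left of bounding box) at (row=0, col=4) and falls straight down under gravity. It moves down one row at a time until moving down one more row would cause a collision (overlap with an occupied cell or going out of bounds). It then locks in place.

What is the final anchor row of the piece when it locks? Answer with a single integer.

Spawn at (row=0, col=4). Try each row:
  row 0: fits
  row 1: fits
  row 2: fits
  row 3: fits
  row 4: fits
  row 5: blocked -> lock at row 4

Answer: 4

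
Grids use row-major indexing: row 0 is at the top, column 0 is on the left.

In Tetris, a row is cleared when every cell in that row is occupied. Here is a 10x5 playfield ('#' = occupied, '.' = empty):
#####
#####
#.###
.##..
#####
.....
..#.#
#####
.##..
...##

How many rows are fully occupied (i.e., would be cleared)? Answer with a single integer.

Check each row:
  row 0: 0 empty cells -> FULL (clear)
  row 1: 0 empty cells -> FULL (clear)
  row 2: 1 empty cell -> not full
  row 3: 3 empty cells -> not full
  row 4: 0 empty cells -> FULL (clear)
  row 5: 5 empty cells -> not full
  row 6: 3 empty cells -> not full
  row 7: 0 empty cells -> FULL (clear)
  row 8: 3 empty cells -> not full
  row 9: 3 empty cells -> not full
Total rows cleared: 4

Answer: 4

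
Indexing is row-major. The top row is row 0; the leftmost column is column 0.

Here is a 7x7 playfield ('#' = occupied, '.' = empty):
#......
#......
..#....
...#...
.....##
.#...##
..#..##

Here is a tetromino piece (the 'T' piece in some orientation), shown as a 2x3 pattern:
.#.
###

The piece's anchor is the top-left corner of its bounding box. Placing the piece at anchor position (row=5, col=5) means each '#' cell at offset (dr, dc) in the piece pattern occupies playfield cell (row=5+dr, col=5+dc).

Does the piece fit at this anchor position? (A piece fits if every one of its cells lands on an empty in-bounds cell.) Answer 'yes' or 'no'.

Check each piece cell at anchor (5, 5):
  offset (0,1) -> (5,6): occupied ('#') -> FAIL
  offset (1,0) -> (6,5): occupied ('#') -> FAIL
  offset (1,1) -> (6,6): occupied ('#') -> FAIL
  offset (1,2) -> (6,7): out of bounds -> FAIL
All cells valid: no

Answer: no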